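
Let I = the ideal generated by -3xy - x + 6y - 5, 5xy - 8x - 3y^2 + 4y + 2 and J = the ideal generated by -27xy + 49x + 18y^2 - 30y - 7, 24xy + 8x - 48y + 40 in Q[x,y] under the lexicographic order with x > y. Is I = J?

Yes, the ideals are equal.

Equality of ideals is decidable: compute both reduced Gröbner bases (unique for the ordering) and check whether they agree.
Buchberger on the first generating set:
f_1 = -3xy - x + 6y - 5, LT = xy.
f_2 = 5xy - 8x - 3y^2 + 4y + 2, LT = xy.

S(f_1,f_2): lcm = xy. S = 29/15x + 3/5y^2 - 14/5y + 19/15.
  leading term x: no divisor's leading term divides it; move 29/15x to the remainder.
  leading term y^2: no divisor's leading term divides it; move 3/5y^2 to the remainder.
  leading term y: no divisor's leading term divides it; move -14/5y to the remainder.
  leading term 1: no divisor's leading term divides it; move 19/15 to the remainder.
  remainder 29/15x + 3/5y^2 - 14/5y + 19/15 ≠ 0; add g_3 = 29/15x + 3/5y^2 - 14/5y + 19/15 to the basis.

S(f_1,g_3): lcm = xy. S = 1/3x - 9/29y^3 + 42/29y^2 - 77/29y + 5/3.
  leading term x: subtract (5/29)·g_3 from 1/3x - 9/29y^3 + 42/29y^2 - 77/29y + 5/3 → -9/29y^3 + 39/29y^2 - 63/29y + 42/29
  leading term y^3: no divisor's leading term divides it; move -9/29y^3 to the remainder.
  leading term y^2: no divisor's leading term divides it; move 39/29y^2 to the remainder.
  leading term y: no divisor's leading term divides it; move -63/29y to the remainder.
  leading term 1: no divisor's leading term divides it; move 42/29 to the remainder.
  remainder -9/29y^3 + 39/29y^2 - 63/29y + 42/29 ≠ 0; add g_4 = -9/29y^3 + 39/29y^2 - 63/29y + 42/29 to the basis.

The other S-polynomials (S(f_2,g_3), S(f_1,g_4), S(f_2,g_4), S(g_3,g_4)) all reduce to 0 modulo the current basis, so we have a Gröbner basis.
Inter-reduce: drop elements whose leading term is divisible by another's, tail-reduce, and make monic.
Reduced Gröbner basis: {x + 9/29y^2 - 42/29y + 19/29, y^3 - 13/3y^2 + 7y - 14/3}.

Buchberger on the second generating set:
h_1 = -27xy + 49x + 18y^2 - 30y - 7, LT = xy.
h_2 = 24xy + 8x - 48y + 40, LT = xy.

S(h_1,h_2): lcm = xy. S = -58/27x - 2/3y^2 + 28/9y - 38/27.
  leading term x: no divisor's leading term divides it; move -58/27x to the remainder.
  leading term y^2: no divisor's leading term divides it; move -2/3y^2 to the remainder.
  leading term y: no divisor's leading term divides it; move 28/9y to the remainder.
  leading term 1: no divisor's leading term divides it; move -38/27 to the remainder.
  remainder -58/27x - 2/3y^2 + 28/9y - 38/27 ≠ 0; add k_3 = -58/27x - 2/3y^2 + 28/9y - 38/27 to the basis.

S(h_1,k_3): lcm = xy. S = -49/27x - 9/29y^3 + 68/87y^2 + 119/261y + 7/27.
  leading term x: subtract (49/58)·k_3 from -49/27x - 9/29y^3 + 68/87y^2 + 119/261y + 7/27 → -9/29y^3 + 39/29y^2 - 63/29y + 42/29
  leading term y^3: no divisor's leading term divides it; move -9/29y^3 to the remainder.
  leading term y^2: no divisor's leading term divides it; move 39/29y^2 to the remainder.
  leading term y: no divisor's leading term divides it; move -63/29y to the remainder.
  leading term 1: no divisor's leading term divides it; move 42/29 to the remainder.
  remainder -9/29y^3 + 39/29y^2 - 63/29y + 42/29 ≠ 0; add k_4 = -9/29y^3 + 39/29y^2 - 63/29y + 42/29 to the basis.

The other S-polynomials (S(h_2,k_3), S(h_1,k_4), S(h_2,k_4), S(k_3,k_4)) all reduce to 0 modulo the current basis, so we have a Gröbner basis.
Inter-reduce: drop elements whose leading term is divisible by another's, tail-reduce, and make monic.
Reduced Gröbner basis: {x + 9/29y^2 - 42/29y + 19/29, y^3 - 13/3y^2 + 7y - 14/3}.

Same reduced basis, so the two generating sets span the same ideal.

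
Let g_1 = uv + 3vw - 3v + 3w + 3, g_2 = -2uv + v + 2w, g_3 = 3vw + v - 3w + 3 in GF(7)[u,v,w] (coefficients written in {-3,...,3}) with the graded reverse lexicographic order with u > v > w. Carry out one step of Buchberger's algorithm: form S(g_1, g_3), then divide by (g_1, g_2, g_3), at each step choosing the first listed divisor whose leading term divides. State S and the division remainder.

S(g_1, g_3) = 3vw^{2} + 2uv + uw - 3vw + 3w^{2} - u + 3w; remainder on division = uw - w^{2} - u - 2w - 3.

lcm(LM(g_1), LM(g_3)) = uvw.
S = (lcm/LT(g_1))·g_1 − (lcm/LT(g_3))·g_3 = 3vw^{2} + 2uv + uw - 3vw + 3w^{2} - u + 3w.
Reduce S modulo (g_1, g_2, g_3) in that order:
  leading term vw^{2}: subtract (w)·g_3 from 3vw^{2} + 2uv + uw - 3vw + 3w^{2} - u + 3w → 2uv + uw + 3vw - w^{2} - u
  leading term uv: subtract (2)·g_1 from 2uv + uw + 3vw - w^{2} - u → uw - 3vw - w^{2} - u - v + w + 1
  leading term uw: no divisor's leading term divides it; move uw to the remainder.
  leading term vw: subtract (-1)·g_3 from -3vw - w^{2} - u - v + w + 1 → -w^{2} - u - 2w - 3
  leading term w^{2}: no divisor's leading term divides it; move -w^{2} to the remainder.
  leading term u: no divisor's leading term divides it; move -u to the remainder.
  leading term w: no divisor's leading term divides it; move -2w to the remainder.
  leading term 1: no divisor's leading term divides it; move -3 to the remainder.
The remainder uw - w^{2} - u - 2w - 3 is nonzero, so it would be added as the next basis element.
This is the inner loop of Buchberger's algorithm — each nonzero remainder becomes a new basis element.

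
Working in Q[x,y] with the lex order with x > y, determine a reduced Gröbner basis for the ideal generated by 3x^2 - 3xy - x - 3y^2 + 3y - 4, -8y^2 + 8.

G = {x^2 - xy - 1/3x + y - 7/3, y^2 - 1}

f_1 = 3x^2 - 3xy - x - 3y^2 + 3y - 4, LT = x^2.
f_2 = -8y^2 + 8, LT = y^2.

The S-polynomials (S(f_1,f_2)) all reduce to 0 modulo the current basis, so we have a Gröbner basis.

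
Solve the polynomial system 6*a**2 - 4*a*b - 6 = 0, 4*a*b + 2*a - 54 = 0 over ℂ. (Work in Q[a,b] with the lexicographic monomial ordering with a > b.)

{(-10/3, -91/20), (3, 4)}

Compute a lex Gröbner basis by Buchberger's algorithm.
f_1 = 6*a**2 - 4*a*b - 6, LT = a**2.
f_2 = 4*a*b + 2*a - 54, LT = a*b.

S(f_1,f_2): lcm = a**2*b. S = -1/2*a**2 - 2/3*a*b**2 + 27/2*a - b.
  leading term a**2: subtract (-1/12)·f_1 from -1/2*a**2 - 2/3*a*b**2 + 27/2*a - b → -2/3*a*b**2 - 1/3*a*b + 27/2*a - b - 1/2
  leading term a*b**2: subtract (-1/6*b)·f_2 from -2/3*a*b**2 - 1/3*a*b + 27/2*a - b - 1/2 → 27/2*a - 10*b - 1/2
  leading term a: no divisor's leading term divides it; move 27/2*a to the remainder.
  leading term b: no divisor's leading term divides it; move -10*b to the remainder.
  leading term 1: no divisor's leading term divides it; move -1/2 to the remainder.
  remainder 27/2*a - 10*b - 1/2 ≠ 0; add h_3 = 27/2*a - 10*b - 1/2 to the basis.

S(f_2,h_3): lcm = a*b. S = 1/2*a + 20/27*b**2 + 1/27*b - 27/2.
  leading term a: subtract (1/27)·h_3 from 1/2*a + 20/27*b**2 + 1/27*b - 27/2 → 20/27*b**2 + 11/27*b - 364/27
  leading term b**2: no divisor's leading term divides it; move 20/27*b**2 to the remainder.
  leading term b: no divisor's leading term divides it; move 11/27*b to the remainder.
  leading term 1: no divisor's leading term divides it; move -364/27 to the remainder.
  remainder 20/27*b**2 + 11/27*b - 364/27 ≠ 0; add h_4 = 20/27*b**2 + 11/27*b - 364/27 to the basis.

The other S-polynomials (S(f_1,h_3), S(f_1,h_4), S(f_2,h_4), S(h_3,h_4)) all reduce to 0 modulo the current basis, so we have a Gröbner basis.
Inter-reduce: drop elements whose leading term is divisible by another's, tail-reduce, and make monic.
Reduced Gröbner basis: {a - 20/27*b - 1/27, b**2 + 11/20*b - 91/5}.

Since the basis is lex-ordered, b**2 + 11/20*b - 91/5 is univariate in b. Its roots are {-91/20, 4}. Back-substituting each root into the other basis elements fixes the other coordinates.
  b = -91/20: the earlier basis element becomes a + 10/3 = 0, giving a = -10/3 — point (-10/3, -91/20).
  b = 4: the earlier basis element becomes a - 3 = 0, giving a = 3 — point (3, 4).
Substituting each solution back into the original system confirms all equations vanish.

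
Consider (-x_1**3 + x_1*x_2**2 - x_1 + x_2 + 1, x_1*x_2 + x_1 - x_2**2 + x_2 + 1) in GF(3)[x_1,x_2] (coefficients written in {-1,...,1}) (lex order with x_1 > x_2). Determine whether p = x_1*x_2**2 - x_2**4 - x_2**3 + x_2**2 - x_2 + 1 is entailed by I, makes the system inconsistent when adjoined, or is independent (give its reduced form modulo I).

First compute the reduced Gröbner basis of I by Buchberger's algorithm.
f_1 = -x_1**3 + x_1*x_2**2 - x_1 + x_2 + 1, LT = x_1**3.
f_2 = x_1*x_2 + x_1 - x_2**2 + x_2 + 1, LT = x_1*x_2.

S(f_1,f_2): lcm = x_1**3*x_2. S = -x_1**3 + x_1**2*x_2**2 - x_1**2*x_2 - x_1**2 - x_1*x_2**3 + x_1*x_2 - x_2**2 - x_2.
  reduce S modulo (f_1, f_2):
  remainder x_1**2 - x_2**3 - x_2 - 1 ≠ 0; add h_3 = x_1**2 - x_2**3 - x_2 - 1 to the basis.

S(f_1,h_3): lcm = x_1**3. S = x_1*x_2**3 - x_1*x_2**2 + x_1*x_2 - x_1 - x_2 - 1.
  reduce S modulo (f_1, f_2, h_3):
  remainder -x_1 + x_2**4 + x_2**2 + x_2 - 1 ≠ 0; add h_4 = -x_1 + x_2**4 + x_2**2 + x_2 - 1 to the basis.

S(f_1,h_4): lcm = x_1**3. S = x_1**2*x_2**4 + x_1**2*x_2**2 + x_1**2*x_2 - x_1**2 - x_1*x_2**2 + x_1 - x_2 - 1.
  reduce S modulo (f_1, f_2, h_3, h_4):
  remainder x_2**6 - x_2**5 - x_2**4 - x_2**3 - x_2**2 + x_2 ≠ 0; add h_5 = x_2**6 - x_2**5 - x_2**4 - x_2**3 - x_2**2 + x_2 to the basis.

S(f_2,h_4): lcm = x_1*x_2. S = x_1 + x_2**5 + x_2**3 + 1.
  reduce S modulo (f_1, f_2, h_3, h_4, h_5):
  remainder x_2**5 + x_2**4 + x_2**3 + x_2**2 + x_2 ≠ 0; add h_6 = x_2**5 + x_2**4 + x_2**3 + x_2**2 + x_2 to the basis.

The other S-polynomials (S(f_2,h_3), S(h_3,h_4), S(f_1,h_5), S(f_2,h_5), S(h_3,h_5), S(h_4,h_5), S(f_1,h_6), S(f_2,h_6), S(h_3,h_6), S(h_4,h_6), S(h_5,h_6)) all reduce to 0 modulo the current basis, so we have a Gröbner basis.
Inter-reduce: drop elements whose leading term is divisible by another's, tail-reduce, and make monic.
Reduced Gröbner basis: {x_1 - x_2**4 - x_2**2 - x_2 + 1, x_2**5 + x_2**4 + x_2**3 + x_2**2 + x_2}.
Label its elements g_1 = x_1 - x_2**4 - x_2**2 - x_2 + 1, g_2 = x_2**5 + x_2**4 + x_2**3 + x_2**2 + x_2.

Reduce p = x_1*x_2**2 - x_2**4 - x_2**3 + x_2**2 - x_2 + 1 modulo G:
  leading term x_1*x_2**2: subtract (x_2**2)·g_1 from x_1*x_2**2 - x_2**4 - x_2**3 + x_2**2 - x_2 + 1 → x_2**6 - x_2 + 1
  leading term x_2**6: subtract (x_2)·g_2 from x_2**6 - x_2 + 1 → -x_2**5 - x_2**4 - x_2**3 - x_2**2 - x_2 + 1
  leading term x_2**5: subtract (-1)·g_2 from -x_2**5 - x_2**4 - x_2**3 - x_2**2 - x_2 + 1 → 1
  leading term 1: no divisor's leading term divides it; move 1 to the remainder.
  normal form = 1.
The normal form is nonzero, so p ∉ I. Since p minus its normal form lies in I, I + (p) = I + (r) where r = 1; decide whether this ideal is the whole ring.
Here r = 1 is a nonzero constant, hence a unit: 1 ∈ I + (p), the Gröbner basis of I + (p) is {1}, and the enlarged system has no common solution — adjoining p is inconsistent.

Adjoining x_1*x_2**2 - x_2**4 - x_2**3 + x_2**2 - x_2 + 1 makes the ideal the whole ring: the system is inconsistent.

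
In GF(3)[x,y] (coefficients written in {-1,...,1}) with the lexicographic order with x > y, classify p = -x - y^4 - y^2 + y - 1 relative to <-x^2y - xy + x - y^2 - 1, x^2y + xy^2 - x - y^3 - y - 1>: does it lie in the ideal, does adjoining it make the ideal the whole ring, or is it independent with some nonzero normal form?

First compute the reduced Gröbner basis of I by Buchberger's algorithm.
f_1 = -x^2y - xy + x - y^2 - 1, LT = x^2y.
f_2 = x^2y + xy^2 - x - y^3 - y - 1, LT = x^2y.

S(f_1,f_2): lcm = x^2y. S = -xy^2 + xy + y^3 + y^2 + y - 1.
  leading term xy^2: no divisor's leading term divides it; move -xy^2 to the remainder.
  leading term xy: no divisor's leading term divides it; move xy to the remainder.
  leading term y^3: no divisor's leading term divides it; move y^3 to the remainder.
  leading term y^2: no divisor's leading term divides it; move y^2 to the remainder.
  leading term y: no divisor's leading term divides it; move y to the remainder.
  leading term 1: no divisor's leading term divides it; move -1 to the remainder.
  remainder -xy^2 + xy + y^3 + y^2 + y - 1 ≠ 0; add h_3 = -xy^2 + xy + y^3 + y^2 + y - 1 to the basis.

S(f_1,h_3): lcm = x^2y^2. S = x^2y + xy^3 - xy^2 - x + y^3 + y.
  leading term x^2y: subtract (-1)·f_1 from x^2y + xy^3 - xy^2 - x + y^3 + y → xy^3 - xy^2 - xy + y^3 - y^2 + y - 1
  leading term xy^3: subtract (-y)·h_3 from xy^3 - xy^2 - xy + y^3 - y^2 + y - 1 → -xy + y^4 - y^3 - 1
  leading term xy: no divisor's leading term divides it; move -xy to the remainder.
  leading term y^4: no divisor's leading term divides it; move y^4 to the remainder.
  leading term y^3: no divisor's leading term divides it; move -y^3 to the remainder.
  leading term 1: no divisor's leading term divides it; move -1 to the remainder.
  remainder -xy + y^4 - y^3 - 1 ≠ 0; add h_4 = -xy + y^4 - y^3 - 1 to the basis.

S(f_1,h_4): lcm = x^2y. S = xy^4 - xy^3 + xy + x + y^2 + 1.
  leading term xy^4: subtract (-y^2)·h_3 from xy^4 - xy^3 + xy + x + y^2 + 1 → xy + x + y^5 + y^4 + y^3 + 1
  leading term xy: subtract (-1)·h_4 from xy + x + y^5 + y^4 + y^3 + 1 → x + y^5 - y^4
  leading term x: no divisor's leading term divides it; move x to the remainder.
  leading term y^5: no divisor's leading term divides it; move y^5 to the remainder.
  leading term y^4: no divisor's leading term divides it; move -y^4 to the remainder.
  remainder x + y^5 - y^4 ≠ 0; add h_5 = x + y^5 - y^4 to the basis.

S(h_3,h_4): lcm = xy^2. S = -xy + y^5 - y^4 - y^3 - y^2 + y + 1.
  leading term xy: subtract (1)·h_4 from -xy + y^5 - y^4 - y^3 - y^2 + y + 1 → y^5 + y^4 - y^2 + y - 1
  leading term y^5: no divisor's leading term divides it; move y^5 to the remainder.
  leading term y^4: no divisor's leading term divides it; move y^4 to the remainder.
  leading term y^2: no divisor's leading term divides it; move -y^2 to the remainder.
  leading term y: no divisor's leading term divides it; move y to the remainder.
  leading term 1: no divisor's leading term divides it; move -1 to the remainder.
  remainder y^5 + y^4 - y^2 + y - 1 ≠ 0; add h_6 = y^5 + y^4 - y^2 + y - 1 to the basis.

The other S-polynomials (S(f_2,h_3), S(f_2,h_4), S(f_1,h_5), S(f_2,h_5), S(h_3,h_5), S(h_4,h_5), S(f_1,h_6), S(f_2,h_6), S(h_3,h_6), S(h_4,h_6), S(h_5,h_6)) all reduce to 0 modulo the current basis, so we have a Gröbner basis.
Inter-reduce: drop elements whose leading term is divisible by another's, tail-reduce, and make monic.
Reduced Gröbner basis: {x + y^4 + y^2 - y + 1, y^5 + y^4 - y^2 + y - 1}.
Label its elements g_1 = x + y^4 + y^2 - y + 1, g_2 = y^5 + y^4 - y^2 + y - 1.

Reduce p = -x - y^4 - y^2 + y - 1 modulo G:
  leading term x: subtract (-1)·g_1 from -x - y^4 - y^2 + y - 1 → 0
  normal form = 0.
Since the normal form is 0, p ∈ I.

-x - y^4 - y^2 + y - 1 lies in I (it reduces to 0).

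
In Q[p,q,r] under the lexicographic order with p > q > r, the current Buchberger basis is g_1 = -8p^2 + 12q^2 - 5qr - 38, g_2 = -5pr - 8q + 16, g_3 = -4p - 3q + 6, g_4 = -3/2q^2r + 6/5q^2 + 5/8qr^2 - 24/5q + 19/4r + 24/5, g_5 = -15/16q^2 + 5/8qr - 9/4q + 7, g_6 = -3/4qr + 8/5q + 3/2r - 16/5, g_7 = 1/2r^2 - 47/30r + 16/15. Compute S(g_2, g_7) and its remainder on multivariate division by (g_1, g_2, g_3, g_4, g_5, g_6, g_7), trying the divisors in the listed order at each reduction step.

lcm(LM(g_2), LM(g_7)) = pr^2.
S = (lcm/LT(g_2))·g_2 − (lcm/LT(g_7))·g_7 = 47/15pr - 32/15p + 8/5qr - 16/5r.
Reduce S modulo (g_1, g_2, g_3, g_4, g_5, g_6, g_7) in that order:
  leading term pr: subtract (-47/75)·g_2 from 47/15pr - 32/15p + 8/5qr - 16/5r → -32/15p + 8/5qr - 376/75q - 16/5r + 752/75
  leading term p: subtract (8/15)·g_3 from -32/15p + 8/5qr - 376/75q - 16/5r + 752/75 → 8/5qr - 256/75q - 16/5r + 512/75
  leading term qr: subtract (-32/15)·g_6 from 8/5qr - 256/75q - 16/5r + 512/75 → 0
The remainder is 0, so this S-polynomial contributes no new basis element.

S(g_2, g_7) = 47/15pr - 32/15p + 8/5qr - 16/5r; remainder on division = 0.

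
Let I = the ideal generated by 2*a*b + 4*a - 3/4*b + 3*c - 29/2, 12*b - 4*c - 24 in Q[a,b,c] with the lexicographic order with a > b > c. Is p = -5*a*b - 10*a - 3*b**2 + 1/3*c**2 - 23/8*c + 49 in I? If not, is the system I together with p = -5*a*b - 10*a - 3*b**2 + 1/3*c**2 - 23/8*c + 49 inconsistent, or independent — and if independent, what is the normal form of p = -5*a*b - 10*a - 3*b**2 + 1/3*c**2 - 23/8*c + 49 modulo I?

Adjoining -5*a*b - 10*a - 3*b**2 + 1/3*c**2 - 23/8*c + 49 makes the ideal the whole ring: the system is inconsistent.

First compute the reduced Gröbner basis of I by Buchberger's algorithm.
f_1 = 2*a*b + 4*a - 3/4*b + 3*c - 29/2, LT = a*b.
f_2 = 12*b - 4*c - 24, LT = b.

S(f_1,f_2): lcm = a*b. S = 1/3*a*c + 4*a - 3/8*b + 3/2*c - 29/4.
  leading term a*c: no divisor's leading term divides it; move 1/3*a*c to the remainder.
  leading term a: no divisor's leading term divides it; move 4*a to the remainder.
  leading term b: subtract (-1/32)·f_2 from -3/8*b + 3/2*c - 29/4 → 11/8*c - 8
  leading term c: no divisor's leading term divides it; move 11/8*c to the remainder.
  leading term 1: no divisor's leading term divides it; move -8 to the remainder.
  remainder 1/3*a*c + 4*a + 11/8*c - 8 ≠ 0; add h_3 = 1/3*a*c + 4*a + 11/8*c - 8 to the basis.

S(f_1,h_3): lcm = a*b*c. S = -12*a*b + 2*a*c - 9/2*b*c + 24*b + 3/2*c**2 - 29/4*c.
  leading term a*b: subtract (-6)·f_1 from -12*a*b + 2*a*c - 9/2*b*c + 24*b + 3/2*c**2 - 29/4*c → 2*a*c + 24*a - 9/2*b*c + 39/2*b + 3/2*c**2 + 43/4*c - 87
  leading term a*c: subtract (6)·h_3 from 2*a*c + 24*a - 9/2*b*c + 39/2*b + 3/2*c**2 + 43/4*c - 87 → -9/2*b*c + 39/2*b + 3/2*c**2 + 5/2*c - 39
  leading term b*c: subtract (-3/8*c)·f_2 from -9/2*b*c + 39/2*b + 3/2*c**2 + 5/2*c - 39 → 39/2*b - 13/2*c - 39
  leading term b: subtract (13/8)·f_2 from 39/2*b - 13/2*c - 39 → 0
  remainder 0.

S(f_2,h_3): leading monomials are coprime, so the S-polynomial reduces to 0 (Buchberger's first criterion).
Every S-polynomial of the final basis reduces to 0, so we have a Gröbner basis.
Inter-reduce: drop elements whose leading term is divisible by another's, tail-reduce, and make monic.
Reduced Gröbner basis: {a*c + 12*a + 33/8*c - 24, b - 1/3*c - 2}.
Label its elements g_1 = a*c + 12*a + 33/8*c - 24, g_2 = b - 1/3*c - 2.

Reduce p = -5*a*b - 10*a - 3*b**2 + 1/3*c**2 - 23/8*c + 49 modulo G:
  leading term a*b: subtract (-5*a)·g_2 from -5*a*b - 10*a - 3*b**2 + 1/3*c**2 - 23/8*c + 49 → -5/3*a*c - 20*a - 3*b**2 + 1/3*c**2 - 23/8*c + 49
  leading term a*c: subtract (-5/3)·g_1 from -5/3*a*c - 20*a - 3*b**2 + 1/3*c**2 - 23/8*c + 49 → -3*b**2 + 1/3*c**2 + 4*c + 9
  leading term b**2: subtract (-3*b)·g_2 from -3*b**2 + 1/3*c**2 + 4*c + 9 → -b*c - 6*b + 1/3*c**2 + 4*c + 9
  leading term b*c: subtract (-c)·g_2 from -b*c - 6*b + 1/3*c**2 + 4*c + 9 → -6*b + 2*c + 9
  leading term b: subtract (-6)·g_2 from -6*b + 2*c + 9 → -3
  leading term 1: no divisor's leading term divides it; move -3 to the remainder.
  normal form = -3.
The normal form is nonzero, so p ∉ I. Since p minus its normal form lies in I, I + (p) = I + (r) where r = -3; decide whether this ideal is the whole ring.
Here r = -3 is a nonzero constant, hence a unit: 1 ∈ I + (p), the Gröbner basis of I + (p) is {1}, and the enlarged system has no common solution — adjoining p is inconsistent.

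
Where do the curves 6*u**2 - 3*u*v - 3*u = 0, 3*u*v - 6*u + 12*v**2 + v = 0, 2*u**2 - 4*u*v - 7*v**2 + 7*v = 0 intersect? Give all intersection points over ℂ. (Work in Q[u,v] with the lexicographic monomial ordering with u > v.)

Compute a lex Gröbner basis by Buchberger's algorithm.
f_1 = 6*u**2 - 3*u*v - 3*u, LT = u**2.
f_2 = 3*u*v - 6*u + 12*v**2 + v, LT = u*v.
f_3 = 2*u**2 - 4*u*v - 7*v**2 + 7*v, LT = u**2.

S(f_1,f_2): lcm = u**2*v. S = 2*u**2 - 9/2*u*v**2 - 5/6*u*v.
  reduce S modulo (f_1, f_2, f_3):
  remainder -50/3*u + 18*v**3 + 221/6*v**2 + 53/18*v ≠ 0; add h_4 = -50/3*u + 18*v**3 + 221/6*v**2 + 53/18*v to the basis.

S(f_1,f_3): lcm = u**2. S = 3/2*u*v - 1/2*u + 7/2*v**2 - 7/2*v.
  reduce S modulo (f_1, f_2, f_3, h_4):
  remainder 27/10*v**3 + 121/40*v**2 - 427/120*v ≠ 0; add h_5 = 27/10*v**3 + 121/40*v**2 - 427/120*v to the basis.

S(f_2,f_3): lcm = u**2*v. S = -2*u**2 + 6*u*v**2 + 1/3*u*v + 7/2*v**3 - 7/2*v**2.
  reduce S modulo (f_1, f_2, f_3, h_4, h_5):
  remainder -1339/216*v**2 + 2509/648*v ≠ 0; add h_6 = -1339/216*v**2 + 2509/648*v to the basis.

S(f_2,h_5): lcm = u*v**3. S = -337/108*u*v**2 + 427/324*u*v + 4*v**4 + 1/3*v**3.
  reduce S modulo (f_1, f_2, f_3, h_4, h_5, h_6):
  remainder 28301/25029*v ≠ 0; add h_7 = 28301/25029*v to the basis.

The other S-polynomials (S(f_1,h_4), S(f_2,h_4), S(f_3,h_4), S(f_1,h_5), S(f_3,h_5), S(h_4,h_5), S(f_1,h_6), S(f_2,h_6), S(f_3,h_6), S(h_4,h_6), S(h_5,h_6), S(f_1,h_7), S(f_2,h_7), S(f_3,h_7), S(h_4,h_7), S(h_5,h_7), S(h_6,h_7)) all reduce to 0 modulo the current basis, so we have a Gröbner basis.
Inter-reduce: drop elements whose leading term is divisible by another's, tail-reduce, and make monic.
Reduced Gröbner basis: {u, v}.

Elimination: the polynomial v lies in the elimination ideal for v, so v ∈ {0}. For each such v, the remaining basis elements (now univariate) give the rest of the solution.
  v = 0: the earlier basis element becomes u = 0, giving u = 0 — point (0, 0).
This is the nonlinear analogue of row-reducing a linear system.

{(0, 0)}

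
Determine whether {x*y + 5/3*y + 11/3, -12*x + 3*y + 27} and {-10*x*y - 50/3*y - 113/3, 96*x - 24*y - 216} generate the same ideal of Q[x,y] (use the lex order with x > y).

Equality of ideals is decidable: compute both reduced Gröbner bases (unique for the ordering) and check whether they agree.
Buchberger on the first generating set:
f_1 = x*y + 5/3*y + 11/3, LT = x*y.
f_2 = -12*x + 3*y + 27, LT = x.

S(f_1,f_2): lcm = x*y. S = 1/4*y**2 + 47/12*y + 11/3.
  leading term y**2: no divisor's leading term divides it; move 1/4*y**2 to the remainder.
  leading term y: no divisor's leading term divides it; move 47/12*y to the remainder.
  leading term 1: no divisor's leading term divides it; move 11/3 to the remainder.
  remainder 1/4*y**2 + 47/12*y + 11/3 ≠ 0; add g_3 = 1/4*y**2 + 47/12*y + 11/3 to the basis.

The other S-polynomials (S(f_1,g_3), S(f_2,g_3)) all reduce to 0 modulo the current basis, so we have a Gröbner basis.
Inter-reduce: drop elements whose leading term is divisible by another's, tail-reduce, and make monic.
Reduced Gröbner basis: {x - 1/4*y - 9/4, y**2 + 47/3*y + 44/3}.

Buchberger on the second generating set:
h_1 = -10*x*y - 50/3*y - 113/3, LT = x*y.
h_2 = 96*x - 24*y - 216, LT = x.

S(h_1,h_2): lcm = x*y. S = 1/4*y**2 + 47/12*y + 113/30.
  leading term y**2: no divisor's leading term divides it; move 1/4*y**2 to the remainder.
  leading term y: no divisor's leading term divides it; move 47/12*y to the remainder.
  leading term 1: no divisor's leading term divides it; move 113/30 to the remainder.
  remainder 1/4*y**2 + 47/12*y + 113/30 ≠ 0; add k_3 = 1/4*y**2 + 47/12*y + 113/30 to the basis.

The other S-polynomials (S(h_1,k_3), S(h_2,k_3)) all reduce to 0 modulo the current basis, so we have a Gröbner basis.
Inter-reduce: drop elements whose leading term is divisible by another's, tail-reduce, and make monic.
Reduced Gröbner basis: {x - 1/4*y - 9/4, y**2 + 47/3*y + 226/15}.

Since the reduced bases disagree, the two ideals are not the same.

No, the ideals differ.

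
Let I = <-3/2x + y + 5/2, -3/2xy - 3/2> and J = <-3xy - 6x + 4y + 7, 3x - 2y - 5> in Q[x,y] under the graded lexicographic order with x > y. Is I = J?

For a fixed monomial order, each ideal has a unique reduced Gröbner basis; comparing bases decides equality.
Buchberger on the first generating set:
f_1 = -3/2x + y + 5/2, LT = x.
f_2 = -3/2xy - 3/2, LT = xy.

S(f_1,f_2): lcm = xy. S = -2/3y^2 - 5/3y - 1.
  leading term y^2: no divisor's leading term divides it; move -2/3y^2 to the remainder.
  leading term y: no divisor's leading term divides it; move -5/3y to the remainder.
  leading term 1: no divisor's leading term divides it; move -1 to the remainder.
  remainder -2/3y^2 - 5/3y - 1 ≠ 0; add g_3 = -2/3y^2 - 5/3y - 1 to the basis.

S(f_1,g_3): leading monomials are coprime, so the S-polynomial reduces to 0 (Buchberger's first criterion).
S(f_2,g_3): lcm = xy^2. S = -5/2xy - 3/2x + y.
  leading term xy: subtract (5/3y)·f_1 from -5/2xy - 3/2x + y → -5/3y^2 - 3/2x - 19/6y
  leading term y^2: subtract (5/2)·g_3 from -5/3y^2 - 3/2x - 19/6y → -3/2x + y + 5/2
  leading term x: subtract (1)·f_1 from -3/2x + y + 5/2 → 0
  remainder 0.

Every S-polynomial of the final basis reduces to 0, so we have a Gröbner basis.
Inter-reduce: drop elements whose leading term is divisible by another's, tail-reduce, and make monic.
Reduced Gröbner basis: {y^2 + 5/2y + 3/2, x - 2/3y - 5/3}.

Buchberger on the second generating set:
h_1 = -3xy - 6x + 4y + 7, LT = xy.
h_2 = 3x - 2y - 5, LT = x.

S(h_1,h_2): lcm = xy. S = 2/3y^2 + 2x + 1/3y - 7/3.
  leading term y^2: no divisor's leading term divides it; move 2/3y^2 to the remainder.
  leading term x: subtract (2/3)·h_2 from 2x + 1/3y - 7/3 → 5/3y + 1
  leading term y: no divisor's leading term divides it; move 5/3y to the remainder.
  leading term 1: no divisor's leading term divides it; move 1 to the remainder.
  remainder 2/3y^2 + 5/3y + 1 ≠ 0; add k_3 = 2/3y^2 + 5/3y + 1 to the basis.

S(h_1,k_3): lcm = xy^2. S = -1/2xy - 4/3y^2 - 3/2x - 7/3y.
  leading term xy: subtract (1/6)·h_1 from -1/2xy - 4/3y^2 - 3/2x - 7/3y → -4/3y^2 - 1/2x - 3y - 7/6
  leading term y^2: subtract (-2)·k_3 from -4/3y^2 - 1/2x - 3y - 7/6 → -1/2x + 1/3y + 5/6
  leading term x: subtract (-1/6)·h_2 from -1/2x + 1/3y + 5/6 → 0
  remainder 0.

S(h_2,k_3): leading monomials are coprime, so the S-polynomial reduces to 0 (Buchberger's first criterion).
Every S-polynomial of the final basis reduces to 0, so we have a Gröbner basis.
Inter-reduce: drop elements whose leading term is divisible by another's, tail-reduce, and make monic.
Reduced Gröbner basis: {y^2 + 5/2y + 3/2, x - 2/3y - 5/3}.

The two bases agree; hence the ideals are identical.

Yes, the ideals are equal.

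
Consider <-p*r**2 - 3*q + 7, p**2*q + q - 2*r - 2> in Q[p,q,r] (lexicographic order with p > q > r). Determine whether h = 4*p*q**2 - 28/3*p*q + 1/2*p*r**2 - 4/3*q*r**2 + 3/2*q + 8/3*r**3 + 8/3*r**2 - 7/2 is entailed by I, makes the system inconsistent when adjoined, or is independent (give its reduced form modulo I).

4*p*q**2 - 28/3*p*q + 1/2*p*r**2 - 4/3*q*r**2 + 3/2*q + 8/3*r**3 + 8/3*r**2 - 7/2 lies in I (it reduces to 0).

First compute the reduced Gröbner basis of I by Buchberger's algorithm.
f_1 = -p*r**2 - 3*q + 7, LT = p*r**2.
f_2 = p**2*q + q - 2*r - 2, LT = p**2*q.

S(f_1,f_2): lcm = p**2*q*r**2. S = 3*p*q**2 - 7*p*q - q*r**2 + 2*r**3 + 2*r**2.
  leading term p*q**2: no divisor's leading term divides it; move 3*p*q**2 to the remainder.
  leading term p*q: no divisor's leading term divides it; move -7*p*q to the remainder.
  leading term q*r**2: no divisor's leading term divides it; move -q*r**2 to the remainder.
  leading term r**3: no divisor's leading term divides it; move 2*r**3 to the remainder.
  leading term r**2: no divisor's leading term divides it; move 2*r**2 to the remainder.
  remainder 3*p*q**2 - 7*p*q - q*r**2 + 2*r**3 + 2*r**2 ≠ 0; add k_3 = 3*p*q**2 - 7*p*q - q*r**2 + 2*r**3 + 2*r**2 to the basis.

S(f_1,k_3): lcm = p*q**2*r**2. S = 7/3*p*q*r**2 + 3*q**3 - 7*q**2 + 1/3*q*r**4 - 2/3*r**5 - 2/3*r**4.
  leading term p*q*r**2: subtract (-7/3*q)·f_1 from 7/3*p*q*r**2 + 3*q**3 - 7*q**2 + 1/3*q*r**4 - 2/3*r**5 - 2/3*r**4 → 3*q**3 - 14*q**2 + 1/3*q*r**4 + 49/3*q - 2/3*r**5 - 2/3*r**4
  leading term q**3: no divisor's leading term divides it; move 3*q**3 to the remainder.
  leading term q**2: no divisor's leading term divides it; move -14*q**2 to the remainder.
  leading term q*r**4: no divisor's leading term divides it; move 1/3*q*r**4 to the remainder.
  leading term q: no divisor's leading term divides it; move 49/3*q to the remainder.
  leading term r**5: no divisor's leading term divides it; move -2/3*r**5 to the remainder.
  leading term r**4: no divisor's leading term divides it; move -2/3*r**4 to the remainder.
  remainder 3*q**3 - 14*q**2 + 1/3*q*r**4 + 49/3*q - 2/3*r**5 - 2/3*r**4 ≠ 0; add k_4 = 3*q**3 - 14*q**2 + 1/3*q*r**4 + 49/3*q - 2/3*r**5 - 2/3*r**4 to the basis.

The other S-polynomials (S(f_2,k_3), S(f_1,k_4), S(f_2,k_4), S(k_3,k_4)) all reduce to 0 modulo the current basis, so we have a Gröbner basis.
Inter-reduce: drop elements whose leading term is divisible by another's, tail-reduce, and make monic.
Reduced Gröbner basis: {p**2*q + q - 2*r - 2, p*q**2 - 7/3*p*q - 1/3*q*r**2 + 2/3*r**3 + 2/3*r**2, p*r**2 + 3*q - 7, q**3 - 14/3*q**2 + 1/9*q*r**4 + 49/9*q - 2/9*r**5 - 2/9*r**4}.
Label its elements g_1 = p**2*q + q - 2*r - 2, g_2 = p*q**2 - 7/3*p*q - 1/3*q*r**2 + 2/3*r**3 + 2/3*r**2, g_3 = p*r**2 + 3*q - 7, g_4 = q**3 - 14/3*q**2 + 1/9*q*r**4 + 49/9*q - 2/9*r**5 - 2/9*r**4.

Reduce h = 4*p*q**2 - 28/3*p*q + 1/2*p*r**2 - 4/3*q*r**2 + 3/2*q + 8/3*r**3 + 8/3*r**2 - 7/2 modulo G:
  leading term p*q**2: subtract (4)·g_2 from 4*p*q**2 - 28/3*p*q + 1/2*p*r**2 - 4/3*q*r**2 + 3/2*q + 8/3*r**3 + 8/3*r**2 - 7/2 → 1/2*p*r**2 + 3/2*q - 7/2
  leading term p*r**2: subtract (1/2)·g_3 from 1/2*p*r**2 + 3/2*q - 7/2 → 0
  normal form = 0.
Since the normal form is 0, h ∈ I.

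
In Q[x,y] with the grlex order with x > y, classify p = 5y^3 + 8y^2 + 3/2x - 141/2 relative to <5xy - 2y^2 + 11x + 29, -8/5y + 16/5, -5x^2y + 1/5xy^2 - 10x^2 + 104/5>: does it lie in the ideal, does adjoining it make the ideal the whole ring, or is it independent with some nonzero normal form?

5y^3 + 8y^2 + 3/2x - 141/2 lies in I (it reduces to 0).

First compute the reduced Gröbner basis of I by Buchberger's algorithm.
f_1 = 5xy - 2y^2 + 11x + 29, LT = xy.
f_2 = -8/5y + 16/5, LT = y.
f_3 = -5x^2y + 1/5xy^2 - 10x^2 + 104/5, LT = x^2y.

S(f_1,f_2): lcm = xy. S = -2/5y^2 + 21/5x + 29/5.
  reduce S modulo (f_1, f_2, f_3):
  remainder 21/5x + 21/5 ≠ 0; add h_4 = 21/5x + 21/5 to the basis.

The other S-polynomials (S(f_1,f_3), S(f_2,f_3), S(f_1,h_4), S(f_2,h_4), S(f_3,h_4)) all reduce to 0 modulo the current basis, so we have a Gröbner basis.
Inter-reduce: drop elements whose leading term is divisible by another's, tail-reduce, and make monic.
Reduced Gröbner basis: {x + 1, y - 2}.
Label its elements g_1 = x + 1, g_2 = y - 2.

Reduce p = 5y^3 + 8y^2 + 3/2x - 141/2 modulo G:
  leading term y^3: subtract (5y^2)·g_2 from 5y^3 + 8y^2 + 3/2x - 141/2 → 18y^2 + 3/2x - 141/2
  leading term y^2: subtract (18y)·g_2 from 18y^2 + 3/2x - 141/2 → 3/2x + 36y - 141/2
  leading term x: subtract (3/2)·g_1 from 3/2x + 36y - 141/2 → 36y - 72
  leading term y: subtract (36)·g_2 from 36y - 72 → 0
  normal form = 0.
Since the normal form is 0, p ∈ I.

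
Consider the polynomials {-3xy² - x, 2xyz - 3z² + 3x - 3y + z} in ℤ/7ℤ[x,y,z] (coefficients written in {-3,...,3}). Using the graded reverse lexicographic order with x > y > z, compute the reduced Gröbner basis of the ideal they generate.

G = {x²z² - 2z⁴ - 3xz² - z³ - 2x² + 2y² - 2xz - z², x²y - x²z + 2z³ - 2xz + 2yz + z² + x - 3y + z, xy² - 2x, xyz + 2z² - 2x + 2y - 3z, yz² - xy + y² + xz + 2yz}

This is the nonlinear analogue of row-reducing a linear system.

f_1 = -3xy² - x, LT = xy².
f_2 = 2xyz - 3z² + 3x - 3y + z, LT = xyz.

S(f_1,f_2): lcm = xy²z. S = -2yz² + 2xy - 2y² - 2xz + 3yz.
  leading term yz²: no divisor's leading term divides it; move -2yz² to the remainder.
  leading term xy: no divisor's leading term divides it; move 2xy to the remainder.
  leading term y²: no divisor's leading term divides it; move -2y² to the remainder.
  leading term xz: no divisor's leading term divides it; move -2xz to the remainder.
  leading term yz: no divisor's leading term divides it; move 3yz to the remainder.
  remainder -2yz² + 2xy - 2y² - 2xz + 3yz ≠ 0; add g_3 = -2yz² + 2xy - 2y² - 2xz + 3yz to the basis.

S(f_2,g_3): lcm = xyz². S = x²y - xy² - x²z - 2xyz + 2z³ - 2xz + 2yz - 3z².
  leading term x²y: no divisor's leading term divides it; move x²y to the remainder.
  leading term xy²: subtract (-2)·f_1 from -xy² - x²z - 2xyz + 2z³ - 2xz + 2yz - 3z² → -x²z - 2xyz + 2z³ - 2xz + 2yz - 3z² - 2x
  leading term x²z: no divisor's leading term divides it; move -x²z to the remainder.
  leading term xyz: subtract (-1)·f_2 from -2xyz + 2z³ - 2xz + 2yz - 3z² - 2x → 2z³ - 2xz + 2yz + z² + x - 3y + z
  leading term z³: no divisor's leading term divides it; move 2z³ to the remainder.
  leading term xz: no divisor's leading term divides it; move -2xz to the remainder.
  leading term yz: no divisor's leading term divides it; move 2yz to the remainder.
  leading term z²: no divisor's leading term divides it; move z² to the remainder.
  leading term x: no divisor's leading term divides it; move x to the remainder.
  leading term y: no divisor's leading term divides it; move -3y to the remainder.
  leading term z: no divisor's leading term divides it; move z to the remainder.
  remainder x²y - x²z + 2z³ - 2xz + 2yz + z² + x - 3y + z ≠ 0; add g_4 = x²y - x²z + 2z³ - 2xz + 2yz + z² + x - 3y + z to the basis.

S(f_2,g_4): lcm = x²yz. S = x²z² - 2z⁴ - 3xz² - 2yz² - z³ - 2x² + 2xy + 3xz + 3yz - z².
  leading term x²z²: no divisor's leading term divides it; move x²z² to the remainder.
  leading term z⁴: no divisor's leading term divides it; move -2z⁴ to the remainder.
  leading term xz²: no divisor's leading term divides it; move -3xz² to the remainder.
  leading term yz²: subtract (1)·g_3 from -2yz² - z³ - 2x² + 2xy + 3xz + 3yz - z² → -z³ - 2x² + 2y² - 2xz - z²
  leading term z³: no divisor's leading term divides it; move -z³ to the remainder.
  leading term x²: no divisor's leading term divides it; move -2x² to the remainder.
  leading term y²: no divisor's leading term divides it; move 2y² to the remainder.
  leading term xz: no divisor's leading term divides it; move -2xz to the remainder.
  leading term z²: no divisor's leading term divides it; move -z² to the remainder.
  remainder x²z² - 2z⁴ - 3xz² - z³ - 2x² + 2y² - 2xz - z² ≠ 0; add g_5 = x²z² - 2z⁴ - 3xz² - z³ - 2x² + 2y² - 2xz - z² to the basis.

The other S-polynomials (S(f_1,g_3), S(f_1,g_4), S(g_3,g_4), S(f_1,g_5), S(f_2,g_5), S(g_3,g_5), S(g_4,g_5)) all reduce to 0 modulo the current basis, so we have a Gröbner basis.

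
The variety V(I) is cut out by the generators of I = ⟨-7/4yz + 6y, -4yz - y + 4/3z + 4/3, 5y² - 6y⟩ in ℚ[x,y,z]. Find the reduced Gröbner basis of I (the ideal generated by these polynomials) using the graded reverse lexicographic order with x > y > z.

This is the nonlinear analogue of row-reducing a linear system.

f_1 = -7/4yz + 6y, LT = yz.
f_2 = -4yz - y + 4/3z + 4/3, LT = yz.
f_3 = 5y² - 6y, LT = y².

S(f_1,f_2): lcm = yz. S = -103/28y + ⅓z + ⅓.
  leading term y: no divisor's leading term divides it; move -103/28y to the remainder.
  leading term z: no divisor's leading term divides it; move ⅓z to the remainder.
  leading term 1: no divisor's leading term divides it; move ⅓ to the remainder.
  remainder -103/28y + ⅓z + ⅓ ≠ 0; add g_4 = -103/28y + ⅓z + ⅓ to the basis.

S(f_2,f_3): lcm = y²z. S = ¼y² + 13/15yz - ⅓y.
  leading term y²: subtract (1/20)·f_3 from ¼y² + 13/15yz - ⅓y → 13/15yz - 1/30y
  leading term yz: subtract (-52/105)·f_1 from 13/15yz - 1/30y → 617/210y
  leading term y: subtract (-1234/1545)·g_4 from 617/210y → 1234/4635z + 1234/4635
  leading term z: no divisor's leading term divides it; move 1234/4635z to the remainder.
  leading term 1: no divisor's leading term divides it; move 1234/4635 to the remainder.
  remainder 1234/4635z + 1234/4635 ≠ 0; add g_5 = 1234/4635z + 1234/4635 to the basis.

The other S-polynomials (S(f_1,f_3), S(f_1,g_4), S(f_2,g_4), S(f_3,g_4), S(f_1,g_5), S(f_2,g_5), S(f_3,g_5), S(g_4,g_5)) all reduce to 0 modulo the current basis, so we have a Gröbner basis.
Inter-reduce: drop elements whose leading term is divisible by another's, tail-reduce, and make monic.

G = {y, z + 1}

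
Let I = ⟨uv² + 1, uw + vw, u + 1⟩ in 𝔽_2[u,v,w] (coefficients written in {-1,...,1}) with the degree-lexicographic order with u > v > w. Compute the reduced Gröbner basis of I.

f_1 = uv² + 1, LT = uv².
f_2 = uw + vw, LT = uw.
f_3 = u + 1, LT = u.

S(f_1,f_2): lcm = uv²w. S = v³w + w.
  reduce S modulo (f_1, f_2, f_3):
  remainder v³w + w ≠ 0; add g_4 = v³w + w to the basis.

S(f_1,f_3): lcm = uv². S = v² + 1.
  reduce S modulo (f_1, f_2, f_3, g_4):
  remainder v² + 1 ≠ 0; add g_5 = v² + 1 to the basis.

S(f_2,f_3): lcm = uw. S = vw + w.
  reduce S modulo (f_1, f_2, f_3, g_4, g_5):
  remainder vw + w ≠ 0; add g_6 = vw + w to the basis.

The other S-polynomials (S(f_1,g_4), S(f_2,g_4), S(f_3,g_4), S(f_1,g_5), S(f_2,g_5), S(f_3,g_5), S(g_4,g_5), S(f_1,g_6), S(f_2,g_6), S(f_3,g_6), S(g_4,g_6), S(g_5,g_6)) all reduce to 0 modulo the current basis, so we have a Gröbner basis.
Inter-reduce: drop elements whose leading term is divisible by another's, tail-reduce, and make monic.

G = {v² + 1, vw + w, u + 1}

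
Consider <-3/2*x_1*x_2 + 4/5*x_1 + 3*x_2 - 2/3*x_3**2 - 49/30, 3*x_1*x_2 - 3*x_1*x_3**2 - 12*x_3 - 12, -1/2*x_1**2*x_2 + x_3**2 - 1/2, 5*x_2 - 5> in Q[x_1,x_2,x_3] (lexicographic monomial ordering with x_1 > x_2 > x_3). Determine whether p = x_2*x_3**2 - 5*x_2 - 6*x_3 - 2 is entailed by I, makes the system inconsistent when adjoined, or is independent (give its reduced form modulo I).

First compute the reduced Gröbner basis of I by Buchberger's algorithm.
f_1 = -3/2*x_1*x_2 + 4/5*x_1 + 3*x_2 - 2/3*x_3**2 - 49/30, LT = x_1*x_2.
f_2 = 3*x_1*x_2 - 3*x_1*x_3**2 - 12*x_3 - 12, LT = x_1*x_2.
f_3 = -1/2*x_1**2*x_2 + x_3**2 - 1/2, LT = x_1**2*x_2.
f_4 = 5*x_2 - 5, LT = x_2.

S(f_1,f_2): lcm = x_1*x_2. S = x_1*x_3**2 - 8/15*x_1 - 2*x_2 + 4/9*x_3**2 + 4*x_3 + 229/45.
  leading term x_1*x_3**2: no divisor's leading term divides it; move x_1*x_3**2 to the remainder.
  leading term x_1: no divisor's leading term divides it; move -8/15*x_1 to the remainder.
  leading term x_2: subtract (-2/5)·f_4 from -2*x_2 + 4/9*x_3**2 + 4*x_3 + 229/45 → 4/9*x_3**2 + 4*x_3 + 139/45
  leading term x_3**2: no divisor's leading term divides it; move 4/9*x_3**2 to the remainder.
  leading term x_3: no divisor's leading term divides it; move 4*x_3 to the remainder.
  leading term 1: no divisor's leading term divides it; move 139/45 to the remainder.
  remainder x_1*x_3**2 - 8/15*x_1 + 4/9*x_3**2 + 4*x_3 + 139/45 ≠ 0; add h_5 = x_1*x_3**2 - 8/15*x_1 + 4/9*x_3**2 + 4*x_3 + 139/45 to the basis.

S(f_1,f_3): lcm = x_1**2*x_2. S = -8/15*x_1**2 - 2*x_1*x_2 + 4/9*x_1*x_3**2 + 49/45*x_1 + 2*x_3**2 - 1.
  leading term x_1**2: no divisor's leading term divides it; move -8/15*x_1**2 to the remainder.
  leading term x_1*x_2: subtract (4/3)·f_1 from -2*x_1*x_2 + 4/9*x_1*x_3**2 + 49/45*x_1 + 2*x_3**2 - 1 → 4/9*x_1*x_3**2 + 1/45*x_1 - 4*x_2 + 26/9*x_3**2 + 53/45
  leading term x_1*x_3**2: subtract (4/9)·h_5 from 4/9*x_1*x_3**2 + 1/45*x_1 - 4*x_2 + 26/9*x_3**2 + 53/45 → 7/27*x_1 - 4*x_2 + 218/81*x_3**2 - 16/9*x_3 - 79/405
  leading term x_1: no divisor's leading term divides it; move 7/27*x_1 to the remainder.
  leading term x_2: subtract (-4/5)·f_4 from -4*x_2 + 218/81*x_3**2 - 16/9*x_3 - 79/405 → 218/81*x_3**2 - 16/9*x_3 - 1699/405
  leading term x_3**2: no divisor's leading term divides it; move 218/81*x_3**2 to the remainder.
  leading term x_3: no divisor's leading term divides it; move -16/9*x_3 to the remainder.
  leading term 1: no divisor's leading term divides it; move -1699/405 to the remainder.
  remainder -8/15*x_1**2 + 7/27*x_1 + 218/81*x_3**2 - 16/9*x_3 - 1699/405 ≠ 0; add h_6 = -8/15*x_1**2 + 7/27*x_1 + 218/81*x_3**2 - 16/9*x_3 - 1699/405 to the basis.

S(f_1,f_4): lcm = x_1*x_2. S = 7/15*x_1 - 2*x_2 + 4/9*x_3**2 + 49/45.
  leading term x_1: no divisor's leading term divides it; move 7/15*x_1 to the remainder.
  leading term x_2: subtract (-2/5)·f_4 from -2*x_2 + 4/9*x_3**2 + 49/45 → 4/9*x_3**2 - 41/45
  leading term x_3**2: no divisor's leading term divides it; move 4/9*x_3**2 to the remainder.
  leading term 1: no divisor's leading term divides it; move -41/45 to the remainder.
  remainder 7/15*x_1 + 4/9*x_3**2 - 41/45 ≠ 0; add h_7 = 7/15*x_1 + 4/9*x_3**2 - 41/45 to the basis.

S(f_3,f_4): lcm = x_1**2*x_2. S = x_1**2 - 2*x_3**2 + 1.
  leading term x_1**2: subtract (-15/8)·h_6 from x_1**2 - 2*x_3**2 + 1 → 35/72*x_1 + 329/108*x_3**2 - 10/3*x_3 - 1483/216
  leading term x_1: subtract (25/24)·h_7 from 35/72*x_1 + 329/108*x_3**2 - 10/3*x_3 - 1483/216 → 31/12*x_3**2 - 10/3*x_3 - 71/12
  leading term x_3**2: no divisor's leading term divides it; move 31/12*x_3**2 to the remainder.
  leading term x_3: no divisor's leading term divides it; move -10/3*x_3 to the remainder.
  leading term 1: no divisor's leading term divides it; move -71/12 to the remainder.
  remainder 31/12*x_3**2 - 10/3*x_3 - 71/12 ≠ 0; add h_8 = 31/12*x_3**2 - 10/3*x_3 - 71/12 to the basis.

S(f_1,h_5): lcm = x_1*x_2*x_3**2. S = 8/15*x_1*x_2 - 8/15*x_1*x_3**2 - 22/9*x_2*x_3**2 - 4*x_2*x_3 - 139/45*x_2 + 4/9*x_3**4 + 49/45*x_3**2.
  leading term x_1*x_2: subtract (-16/45)·f_1 from 8/15*x_1*x_2 - 8/15*x_1*x_3**2 - 22/9*x_2*x_3**2 - 4*x_2*x_3 - 139/45*x_2 + 4/9*x_3**4 + 49/45*x_3**2 → -8/15*x_1*x_3**2 + 64/225*x_1 - 22/9*x_2*x_3**2 - 4*x_2*x_3 - 91/45*x_2 + 4/9*x_3**4 + 23/27*x_3**2 - 392/675
  leading term x_1*x_3**2: subtract (-8/15)·h_5 from -8/15*x_1*x_3**2 + 64/225*x_1 - 22/9*x_2*x_3**2 - 4*x_2*x_3 - 91/45*x_2 + 4/9*x_3**4 + 23/27*x_3**2 - 392/675 → -22/9*x_2*x_3**2 - 4*x_2*x_3 - 91/45*x_2 + 4/9*x_3**4 + 49/45*x_3**2 + 32/15*x_3 + 16/15
  leading term x_2*x_3**2: subtract (-22/45*x_3**2)·f_4 from -22/9*x_2*x_3**2 - 4*x_2*x_3 - 91/45*x_2 + 4/9*x_3**4 + 49/45*x_3**2 + 32/15*x_3 + 16/15 → -4*x_2*x_3 - 91/45*x_2 + 4/9*x_3**4 - 61/45*x_3**2 + 32/15*x_3 + 16/15
  leading term x_2*x_3: subtract (-4/5*x_3)·f_4 from -4*x_2*x_3 - 91/45*x_2 + 4/9*x_3**4 - 61/45*x_3**2 + 32/15*x_3 + 16/15 → -91/45*x_2 + 4/9*x_3**4 - 61/45*x_3**2 - 28/15*x_3 + 16/15
  leading term x_2: subtract (-91/225)·f_4 from -91/45*x_2 + 4/9*x_3**4 - 61/45*x_3**2 - 28/15*x_3 + 16/15 → 4/9*x_3**4 - 61/45*x_3**2 - 28/15*x_3 - 43/45
  leading term x_3**4: subtract (16/93*x_3**2)·h_8 from 4/9*x_3**4 - 61/45*x_3**2 - 28/15*x_3 - 43/45 → 160/279*x_3**3 - 157/465*x_3**2 - 28/15*x_3 - 43/45
  leading term x_3**3: subtract (640/2883*x_3)·h_8 from 160/279*x_3**3 - 157/465*x_3**2 - 28/15*x_3 - 43/45 → 17399/43245*x_3**2 - 23924/43245*x_3 - 43/45
  leading term x_3**2: subtract (69596/446865)·h_8 from 17399/43245*x_3**2 - 23924/43245*x_3 - 43/45 → -5076/148955*x_3 - 5076/148955
  leading term x_3: no divisor's leading term divides it; move -5076/148955*x_3 to the remainder.
  leading term 1: no divisor's leading term divides it; move -5076/148955 to the remainder.
  remainder -5076/148955*x_3 - 5076/148955 ≠ 0; add h_9 = -5076/148955*x_3 - 5076/148955 to the basis.

The other S-polynomials (S(f_2,f_3), S(f_2,f_4), S(f_2,h_5), S(f_3,h_5), S(f_4,h_5), S(f_1,h_6), S(f_2,h_6), S(f_3,h_6), S(f_4,h_6), S(h_5,h_6), S(f_1,h_7), S(f_2,h_7), S(f_3,h_7), S(f_4,h_7), S(h_5,h_7), S(h_6,h_7), S(f_1,h_8), S(f_2,h_8), S(f_3,h_8), S(f_4,h_8), S(h_5,h_8), S(h_6,h_8), S(h_7,h_8), S(f_1,h_9), S(f_2,h_9), S(f_3,h_9), S(f_4,h_9), S(h_5,h_9), S(h_6,h_9), S(h_7,h_9), S(h_8,h_9)) all reduce to 0 modulo the current basis, so we have a Gröbner basis.
Inter-reduce: drop elements whose leading term is divisible by another's, tail-reduce, and make monic.
Reduced Gröbner basis: {x_1 - 1, x_2 - 1, x_3 + 1}.
Label its elements g_1 = x_1 - 1, g_2 = x_2 - 1, g_3 = x_3 + 1.

Reduce p = x_2*x_3**2 - 5*x_2 - 6*x_3 - 2 modulo G:
  leading term x_2*x_3**2: subtract (x_3**2)·g_2 from x_2*x_3**2 - 5*x_2 - 6*x_3 - 2 → -5*x_2 + x_3**2 - 6*x_3 - 2
  leading term x_2: subtract (-5)·g_2 from -5*x_2 + x_3**2 - 6*x_3 - 2 → x_3**2 - 6*x_3 - 7
  leading term x_3**2: subtract (x_3)·g_3 from x_3**2 - 6*x_3 - 7 → -7*x_3 - 7
  leading term x_3: subtract (-7)·g_3 from -7*x_3 - 7 → 0
  normal form = 0.
Since the normal form is 0, p ∈ I.

x_2*x_3**2 - 5*x_2 - 6*x_3 - 2 lies in I (it reduces to 0).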